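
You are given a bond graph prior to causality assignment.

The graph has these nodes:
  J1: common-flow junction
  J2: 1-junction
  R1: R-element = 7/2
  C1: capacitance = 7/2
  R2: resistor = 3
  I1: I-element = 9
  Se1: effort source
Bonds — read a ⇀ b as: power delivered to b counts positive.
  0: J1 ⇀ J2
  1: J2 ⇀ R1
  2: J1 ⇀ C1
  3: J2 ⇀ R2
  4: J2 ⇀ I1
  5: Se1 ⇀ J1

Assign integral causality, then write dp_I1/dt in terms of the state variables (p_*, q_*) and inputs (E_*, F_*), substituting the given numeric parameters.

#5 |J1  (Se1: effort source, stroke at far end)
#2 |J1  (C1 outputs effort q/C1)
#0 |J2  (J1 needs exactly one f-in)
#4 |I1  (I1: I, integral causality)
#1 |J2  (common-f at J2 fixed by 4)
#3 |J2  (J2 flow already set via bond 4)

dp_I1/dt = E_Se1 - 13*p_I1/18 - 2*q_C1/7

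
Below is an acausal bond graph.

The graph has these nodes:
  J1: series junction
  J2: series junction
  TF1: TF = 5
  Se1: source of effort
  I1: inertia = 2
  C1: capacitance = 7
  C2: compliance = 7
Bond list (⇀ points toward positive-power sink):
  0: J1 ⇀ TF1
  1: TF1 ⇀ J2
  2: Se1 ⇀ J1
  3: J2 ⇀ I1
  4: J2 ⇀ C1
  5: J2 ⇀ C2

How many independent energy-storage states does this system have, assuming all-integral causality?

β2 stroke→J1  (Se1: effort source, stroke at far end)
β0 stroke→TF1  (J1 needs exactly one f-in)
β1 stroke→J2  (through TF1, causality passes straight; one stroke at TF1)
β3 stroke→I1  (I1: I, integral causality)
β4 stroke→J2  (J2 flow already set via bond 3)
β5 stroke→J2  (J2 flow already set via bond 3)

3  (C1, C2, I1 all integral)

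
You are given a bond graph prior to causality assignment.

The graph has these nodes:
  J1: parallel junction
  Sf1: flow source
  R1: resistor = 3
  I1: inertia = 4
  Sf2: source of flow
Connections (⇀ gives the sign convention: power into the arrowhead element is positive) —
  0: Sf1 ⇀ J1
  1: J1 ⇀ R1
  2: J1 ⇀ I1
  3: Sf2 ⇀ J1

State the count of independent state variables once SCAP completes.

1  (I1 all integral)

#0 →Sf1  (Sf1 (Sf) sets flow on bond)
#3 →Sf2  (source Sf2 imposes f)
#2 →I1  (I1 integral (f out))
#1 →J1  (J1: last free bond brings effort in)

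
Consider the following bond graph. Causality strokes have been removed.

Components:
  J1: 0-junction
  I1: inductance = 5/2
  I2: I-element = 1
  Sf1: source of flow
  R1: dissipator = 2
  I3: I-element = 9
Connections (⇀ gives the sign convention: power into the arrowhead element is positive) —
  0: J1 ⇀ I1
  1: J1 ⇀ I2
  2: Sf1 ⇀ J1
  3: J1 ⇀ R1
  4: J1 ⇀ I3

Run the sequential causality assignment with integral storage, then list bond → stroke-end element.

bond 2 stroke at Sf1  (Sf1 (Sf) sets flow on bond)
bond 0 stroke at I1  (I1 outputs flow p/I1)
bond 1 stroke at I2  (I2: I, integral causality)
bond 4 stroke at I3  (prefer integral on I3)
bond 3 stroke at J1  (closing 0-jn rule on J1)

#0 stroke at I1
#1 stroke at I2
#2 stroke at Sf1
#3 stroke at J1
#4 stroke at I3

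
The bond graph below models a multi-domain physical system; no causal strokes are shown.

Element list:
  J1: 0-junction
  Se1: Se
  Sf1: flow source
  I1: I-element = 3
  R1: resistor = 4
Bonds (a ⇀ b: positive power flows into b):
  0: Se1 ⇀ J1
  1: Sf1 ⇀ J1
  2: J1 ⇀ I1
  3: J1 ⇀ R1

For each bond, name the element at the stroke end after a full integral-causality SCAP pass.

b0 |J1  (Se1 fixes effort; stroke away)
b1 |Sf1  (Sf1 fixes flow; stroke at Sf1)
b2 |I1  (J1: bond 0 brought effort, rest push out)
b3 |R1  (J1: bond 0 brought effort, rest push out)

bond 0 |J1
bond 1 |Sf1
bond 2 |I1
bond 3 |R1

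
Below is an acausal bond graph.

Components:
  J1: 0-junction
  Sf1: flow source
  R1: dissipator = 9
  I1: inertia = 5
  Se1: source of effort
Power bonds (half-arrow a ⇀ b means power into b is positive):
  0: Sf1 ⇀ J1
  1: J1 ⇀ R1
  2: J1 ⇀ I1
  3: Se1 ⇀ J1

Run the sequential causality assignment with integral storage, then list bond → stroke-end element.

#0 →Sf1
#1 →R1
#2 →I1
#3 →J1

#0 stroke at Sf1  (source Sf1 imposes f)
#3 stroke at J1  (Se1: effort source, stroke at far end)
#1 stroke at R1  (J1 effort already set via bond 3)
#2 stroke at I1  (J1: bond 3 brought effort, rest push out)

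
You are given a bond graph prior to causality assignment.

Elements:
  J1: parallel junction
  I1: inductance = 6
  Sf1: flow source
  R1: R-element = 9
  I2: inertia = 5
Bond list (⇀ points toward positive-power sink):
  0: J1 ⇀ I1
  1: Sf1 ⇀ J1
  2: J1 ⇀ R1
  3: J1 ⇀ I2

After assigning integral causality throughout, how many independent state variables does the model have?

β1 stroke at Sf1  (source Sf1 imposes f)
β0 stroke at I1  (I1 integral (f out))
β3 stroke at I2  (I2 outputs flow p/I2)
β2 stroke at J1  (only one effort-in slot at J1)

2  (I1, I2 all integral)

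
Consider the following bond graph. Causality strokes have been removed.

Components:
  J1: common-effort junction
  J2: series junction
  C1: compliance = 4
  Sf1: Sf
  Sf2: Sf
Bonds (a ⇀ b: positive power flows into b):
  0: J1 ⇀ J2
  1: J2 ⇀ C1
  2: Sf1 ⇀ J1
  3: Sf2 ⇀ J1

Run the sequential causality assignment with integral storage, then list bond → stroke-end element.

#0 |J1
#1 |J2
#2 |Sf1
#3 |Sf2

b2 stroke→Sf1  (Sf1: flow source, stroke at near end)
b3 stroke→Sf2  (Sf2 fixes flow; stroke at Sf2)
b0 stroke→J1  (J1 needs exactly one e-in)
b1 stroke→J2  (J2: bond 0 brought flow, rest push out)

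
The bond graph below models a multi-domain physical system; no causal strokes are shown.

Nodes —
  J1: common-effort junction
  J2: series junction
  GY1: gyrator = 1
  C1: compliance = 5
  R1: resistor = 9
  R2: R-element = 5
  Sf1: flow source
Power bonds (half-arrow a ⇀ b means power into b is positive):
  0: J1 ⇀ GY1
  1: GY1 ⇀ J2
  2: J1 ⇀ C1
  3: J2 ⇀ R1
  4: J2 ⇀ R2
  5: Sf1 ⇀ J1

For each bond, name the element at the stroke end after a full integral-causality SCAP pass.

bond 5 →Sf1  (Sf1 (Sf) sets flow on bond)
bond 2 →J1  (prefer integral on C1)
bond 0 →GY1  (0-jn J1 has e-setter on 2)
bond 1 →GY1  (GY1: gyrator matches bond 0)
bond 3 →J2  (1-jn J2 has f-setter on 1)
bond 4 →J2  (J2 flow already set via bond 1)

b0 stroke→GY1
b1 stroke→GY1
b2 stroke→J1
b3 stroke→J2
b4 stroke→J2
b5 stroke→Sf1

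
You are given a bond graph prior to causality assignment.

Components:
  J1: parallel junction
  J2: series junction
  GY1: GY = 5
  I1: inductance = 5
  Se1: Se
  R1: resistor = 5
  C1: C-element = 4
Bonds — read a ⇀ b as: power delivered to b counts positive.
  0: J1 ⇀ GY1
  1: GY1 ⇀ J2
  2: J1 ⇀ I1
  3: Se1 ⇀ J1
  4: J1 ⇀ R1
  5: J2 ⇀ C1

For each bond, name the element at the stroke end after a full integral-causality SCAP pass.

#0 →GY1
#1 →GY1
#2 →I1
#3 →J1
#4 →R1
#5 →J2

β3 stroke at J1  (Se1 fixes effort; stroke away)
β0 stroke at GY1  (J1 effort already set via bond 3)
β2 stroke at I1  (0-jn J1 has e-setter on 3)
β4 stroke at R1  (0-jn J1 has e-setter on 3)
β1 stroke at GY1  (through GY1, causality inverts; strokes same side of GY1)
β5 stroke at J2  (J2: bond 1 brought flow, rest push out)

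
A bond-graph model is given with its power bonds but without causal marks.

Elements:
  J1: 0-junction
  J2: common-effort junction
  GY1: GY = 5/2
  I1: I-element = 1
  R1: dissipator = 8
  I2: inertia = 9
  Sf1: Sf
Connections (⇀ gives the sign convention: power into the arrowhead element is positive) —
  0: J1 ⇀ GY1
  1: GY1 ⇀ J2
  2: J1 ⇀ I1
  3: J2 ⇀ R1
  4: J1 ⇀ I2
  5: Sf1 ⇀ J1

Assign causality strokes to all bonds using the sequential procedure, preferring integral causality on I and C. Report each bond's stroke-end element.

b5 stroke at Sf1  (source Sf1 imposes f)
b2 stroke at I1  (I1: I, integral causality)
b4 stroke at I2  (I2: I, integral causality)
b0 stroke at J1  (only one effort-in slot at J1)
b1 stroke at J2  (GY1: gyrator matches bond 0)
b3 stroke at R1  (J2 effort already set via bond 1)

#0 stroke at J1
#1 stroke at J2
#2 stroke at I1
#3 stroke at R1
#4 stroke at I2
#5 stroke at Sf1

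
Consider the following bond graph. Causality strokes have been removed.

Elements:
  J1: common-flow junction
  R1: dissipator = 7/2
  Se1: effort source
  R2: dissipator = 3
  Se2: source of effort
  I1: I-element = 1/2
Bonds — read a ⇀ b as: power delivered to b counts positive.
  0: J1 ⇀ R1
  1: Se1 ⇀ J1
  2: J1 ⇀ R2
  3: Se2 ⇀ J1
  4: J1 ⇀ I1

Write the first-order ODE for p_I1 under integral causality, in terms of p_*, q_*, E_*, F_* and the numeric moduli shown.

dp_I1/dt = E_Se1 + E_Se2 - 13*p_I1

#1 stroke→J1  (source Se1 imposes e)
#3 stroke→J1  (Se2 fixes effort; stroke away)
#4 stroke→I1  (prefer integral on I1)
#0 stroke→J1  (1-jn J1 has f-setter on 4)
#2 stroke→J1  (J1 flow already set via bond 4)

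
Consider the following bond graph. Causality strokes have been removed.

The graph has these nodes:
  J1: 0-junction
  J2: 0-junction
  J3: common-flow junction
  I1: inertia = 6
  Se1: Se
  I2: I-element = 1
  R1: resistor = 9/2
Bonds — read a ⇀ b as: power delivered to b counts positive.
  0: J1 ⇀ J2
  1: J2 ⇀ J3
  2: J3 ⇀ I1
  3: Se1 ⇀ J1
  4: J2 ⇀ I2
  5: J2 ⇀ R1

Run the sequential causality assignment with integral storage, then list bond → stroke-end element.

b0 stroke→J2
b1 stroke→J3
b2 stroke→I1
b3 stroke→J1
b4 stroke→I2
b5 stroke→R1

bond 3 stroke at J1  (Se1 (Se) sets effort on bond)
bond 0 stroke at J2  (J1 effort already set via bond 3)
bond 1 stroke at J3  (J2: bond 0 brought effort, rest push out)
bond 4 stroke at I2  (J2: bond 0 brought effort, rest push out)
bond 5 stroke at R1  (0-jn J2 has e-setter on 0)
bond 2 stroke at I1  (J3: last free bond brings flow in)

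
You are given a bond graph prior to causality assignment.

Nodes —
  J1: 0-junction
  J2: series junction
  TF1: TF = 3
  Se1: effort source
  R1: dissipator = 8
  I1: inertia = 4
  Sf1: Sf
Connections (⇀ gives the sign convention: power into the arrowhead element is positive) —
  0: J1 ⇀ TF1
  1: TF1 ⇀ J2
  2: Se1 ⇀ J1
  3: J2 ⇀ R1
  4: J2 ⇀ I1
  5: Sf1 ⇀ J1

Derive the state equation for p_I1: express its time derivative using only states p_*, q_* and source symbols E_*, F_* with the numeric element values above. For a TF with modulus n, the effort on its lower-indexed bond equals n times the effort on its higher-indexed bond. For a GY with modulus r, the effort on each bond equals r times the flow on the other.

dp_I1/dt = E_Se1/3 - 2*p_I1

b2 stroke→J1  (Se1: effort source, stroke at far end)
b5 stroke→Sf1  (source Sf1 imposes f)
b0 stroke→TF1  (0-jn J1 has e-setter on 2)
b1 stroke→J2  (TF1: transformer flips bond 0)
b4 stroke→I1  (prefer integral on I1)
b3 stroke→J2  (1-jn J2 has f-setter on 4)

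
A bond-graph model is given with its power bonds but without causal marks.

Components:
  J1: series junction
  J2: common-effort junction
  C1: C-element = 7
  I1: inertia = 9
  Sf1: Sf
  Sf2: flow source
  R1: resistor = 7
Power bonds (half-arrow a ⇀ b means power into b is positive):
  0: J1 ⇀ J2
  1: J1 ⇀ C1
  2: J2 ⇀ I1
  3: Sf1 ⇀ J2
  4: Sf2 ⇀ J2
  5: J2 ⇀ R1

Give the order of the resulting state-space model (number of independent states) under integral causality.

bond 3 stroke at Sf1  (Sf1: flow source, stroke at near end)
bond 4 stroke at Sf2  (Sf2 (Sf) sets flow on bond)
bond 1 stroke at J1  (C1: C, integral causality)
bond 0 stroke at J2  (only one flow-in slot at J1)
bond 2 stroke at I1  (J2 effort already set via bond 0)
bond 5 stroke at R1  (J2: bond 0 brought effort, rest push out)

2  (C1, I1 all integral)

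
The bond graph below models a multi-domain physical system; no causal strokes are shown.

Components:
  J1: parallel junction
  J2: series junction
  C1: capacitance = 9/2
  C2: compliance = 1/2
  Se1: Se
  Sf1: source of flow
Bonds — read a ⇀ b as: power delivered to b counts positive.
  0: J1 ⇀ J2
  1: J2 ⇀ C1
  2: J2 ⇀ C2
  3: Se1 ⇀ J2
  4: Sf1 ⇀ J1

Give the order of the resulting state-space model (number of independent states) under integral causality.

#3 stroke at J2  (Se1 fixes effort; stroke away)
#4 stroke at Sf1  (Sf1 (Sf) sets flow on bond)
#0 stroke at J1  (J1: last free bond brings effort in)
#1 stroke at J2  (J2 flow already set via bond 0)
#2 stroke at J2  (J2 flow already set via bond 0)

2  (C1, C2 all integral)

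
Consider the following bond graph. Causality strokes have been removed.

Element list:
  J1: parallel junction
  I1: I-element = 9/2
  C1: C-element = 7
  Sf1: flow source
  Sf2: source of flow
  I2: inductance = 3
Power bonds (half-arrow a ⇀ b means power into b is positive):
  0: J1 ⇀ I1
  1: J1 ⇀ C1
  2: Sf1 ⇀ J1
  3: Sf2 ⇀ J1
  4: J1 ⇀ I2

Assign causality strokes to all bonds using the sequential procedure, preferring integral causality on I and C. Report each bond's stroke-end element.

β0 stroke→I1
β1 stroke→J1
β2 stroke→Sf1
β3 stroke→Sf2
β4 stroke→I2

#2 →Sf1  (source Sf1 imposes f)
#3 →Sf2  (Sf2 fixes flow; stroke at Sf2)
#0 →I1  (prefer integral on I1)
#1 →J1  (C1: C, integral causality)
#4 →I2  (common-e at J1 fixed by 1)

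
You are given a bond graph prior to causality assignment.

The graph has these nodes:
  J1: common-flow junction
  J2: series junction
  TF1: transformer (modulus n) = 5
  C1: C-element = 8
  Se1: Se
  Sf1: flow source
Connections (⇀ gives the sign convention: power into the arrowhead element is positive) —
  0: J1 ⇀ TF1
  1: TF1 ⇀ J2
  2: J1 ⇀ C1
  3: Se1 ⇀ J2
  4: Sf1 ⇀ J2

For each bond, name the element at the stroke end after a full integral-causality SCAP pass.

β3 stroke at J2  (Se1 fixes effort; stroke away)
β4 stroke at Sf1  (Sf1 (Sf) sets flow on bond)
β1 stroke at J2  (J2: bond 4 brought flow, rest push out)
β0 stroke at TF1  (TF1 one-in-one-out from 1)
β2 stroke at J1  (J1 flow already set via bond 0)

β0 stroke→TF1
β1 stroke→J2
β2 stroke→J1
β3 stroke→J2
β4 stroke→Sf1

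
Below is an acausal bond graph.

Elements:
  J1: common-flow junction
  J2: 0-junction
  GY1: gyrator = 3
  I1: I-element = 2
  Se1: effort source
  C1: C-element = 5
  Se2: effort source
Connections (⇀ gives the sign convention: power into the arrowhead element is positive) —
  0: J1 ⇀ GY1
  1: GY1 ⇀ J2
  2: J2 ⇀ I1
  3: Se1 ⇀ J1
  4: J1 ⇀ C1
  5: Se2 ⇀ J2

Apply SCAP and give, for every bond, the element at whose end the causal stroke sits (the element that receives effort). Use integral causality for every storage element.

bond 0 stroke→GY1
bond 1 stroke→GY1
bond 2 stroke→I1
bond 3 stroke→J1
bond 4 stroke→J1
bond 5 stroke→J2

bond 3 |J1  (source Se1 imposes e)
bond 5 |J2  (Se2 (Se) sets effort on bond)
bond 1 |GY1  (0-jn J2 has e-setter on 5)
bond 2 |I1  (0-jn J2 has e-setter on 5)
bond 0 |GY1  (GY1 both-in/both-out from 1)
bond 4 |J1  (1-jn J1 has f-setter on 0)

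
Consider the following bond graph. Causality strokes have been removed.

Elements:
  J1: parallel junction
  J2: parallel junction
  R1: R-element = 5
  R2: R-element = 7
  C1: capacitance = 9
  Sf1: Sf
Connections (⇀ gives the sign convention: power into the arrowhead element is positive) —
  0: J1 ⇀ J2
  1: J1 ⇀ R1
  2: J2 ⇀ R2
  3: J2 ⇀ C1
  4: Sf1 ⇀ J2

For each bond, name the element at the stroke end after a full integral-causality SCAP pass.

b0 stroke→J1
b1 stroke→R1
b2 stroke→R2
b3 stroke→J2
b4 stroke→Sf1

bond 4 →Sf1  (source Sf1 imposes f)
bond 3 →J2  (C1 integral (e out))
bond 0 →J1  (J2: bond 3 brought effort, rest push out)
bond 2 →R2  (J2: bond 3 brought effort, rest push out)
bond 1 →R1  (0-jn J1 has e-setter on 0)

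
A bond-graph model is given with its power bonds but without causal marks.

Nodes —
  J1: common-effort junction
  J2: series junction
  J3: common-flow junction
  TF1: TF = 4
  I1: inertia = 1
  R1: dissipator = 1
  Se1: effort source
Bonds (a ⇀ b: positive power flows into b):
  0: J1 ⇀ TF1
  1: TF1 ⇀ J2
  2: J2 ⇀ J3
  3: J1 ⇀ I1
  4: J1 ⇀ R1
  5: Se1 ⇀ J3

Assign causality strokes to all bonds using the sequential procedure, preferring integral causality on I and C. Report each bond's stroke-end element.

bond 0 stroke→J1
bond 1 stroke→TF1
bond 2 stroke→J2
bond 3 stroke→I1
bond 4 stroke→R1
bond 5 stroke→J3

b5 |J3  (Se1: effort source, stroke at far end)
b2 |J2  (J3: last free bond brings flow in)
b1 |TF1  (J2: last free bond brings flow in)
b0 |J1  (TF1 one-in-one-out from 1)
b3 |I1  (J1 effort already set via bond 0)
b4 |R1  (0-jn J1 has e-setter on 0)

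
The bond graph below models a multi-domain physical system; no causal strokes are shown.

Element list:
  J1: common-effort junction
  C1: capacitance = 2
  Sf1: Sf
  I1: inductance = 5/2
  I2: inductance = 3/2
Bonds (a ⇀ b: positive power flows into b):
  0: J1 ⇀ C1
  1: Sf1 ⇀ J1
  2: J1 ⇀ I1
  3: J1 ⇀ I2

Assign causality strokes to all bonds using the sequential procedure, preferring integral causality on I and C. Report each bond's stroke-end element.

bond 0 stroke at J1
bond 1 stroke at Sf1
bond 2 stroke at I1
bond 3 stroke at I2

#1 stroke→Sf1  (source Sf1 imposes f)
#0 stroke→J1  (C1 integral (e out))
#2 stroke→I1  (J1 effort already set via bond 0)
#3 stroke→I2  (common-e at J1 fixed by 0)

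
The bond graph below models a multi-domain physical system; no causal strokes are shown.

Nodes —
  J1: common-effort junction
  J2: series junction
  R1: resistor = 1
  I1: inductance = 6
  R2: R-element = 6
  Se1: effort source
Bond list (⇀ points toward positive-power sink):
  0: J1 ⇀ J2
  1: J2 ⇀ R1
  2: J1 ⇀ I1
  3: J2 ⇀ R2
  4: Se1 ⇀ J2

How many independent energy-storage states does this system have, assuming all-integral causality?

1  (I1 all integral)

b4 stroke at J2  (Se1 (Se) sets effort on bond)
b2 stroke at I1  (I1: I, integral causality)
b0 stroke at J1  (J1: last free bond brings effort in)
b1 stroke at J2  (common-f at J2 fixed by 0)
b3 stroke at J2  (1-jn J2 has f-setter on 0)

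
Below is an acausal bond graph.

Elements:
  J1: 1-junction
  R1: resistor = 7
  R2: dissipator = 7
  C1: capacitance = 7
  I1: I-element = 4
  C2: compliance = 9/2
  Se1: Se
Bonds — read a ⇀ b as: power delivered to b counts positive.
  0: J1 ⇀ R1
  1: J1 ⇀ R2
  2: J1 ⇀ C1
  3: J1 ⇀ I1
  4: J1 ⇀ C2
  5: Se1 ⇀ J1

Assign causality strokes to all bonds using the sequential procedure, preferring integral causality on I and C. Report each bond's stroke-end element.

b5 →J1  (source Se1 imposes e)
b2 →J1  (C1 outputs effort q/C1)
b3 →I1  (prefer integral on I1)
b0 →J1  (common-f at J1 fixed by 3)
b1 →J1  (common-f at J1 fixed by 3)
b4 →J1  (common-f at J1 fixed by 3)

bond 0 |J1
bond 1 |J1
bond 2 |J1
bond 3 |I1
bond 4 |J1
bond 5 |J1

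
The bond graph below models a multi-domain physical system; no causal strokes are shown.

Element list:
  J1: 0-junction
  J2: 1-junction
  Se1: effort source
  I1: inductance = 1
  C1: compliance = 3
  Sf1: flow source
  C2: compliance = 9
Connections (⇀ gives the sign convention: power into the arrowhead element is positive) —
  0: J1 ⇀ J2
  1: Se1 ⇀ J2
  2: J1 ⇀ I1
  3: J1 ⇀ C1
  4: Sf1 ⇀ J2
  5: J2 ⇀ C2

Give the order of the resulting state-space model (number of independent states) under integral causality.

β1 stroke at J2  (Se1: effort source, stroke at far end)
β4 stroke at Sf1  (Sf1: flow source, stroke at near end)
β0 stroke at J2  (common-f at J2 fixed by 4)
β5 stroke at J2  (1-jn J2 has f-setter on 4)
β2 stroke at I1  (prefer integral on I1)
β3 stroke at J1  (closing 0-jn rule on J1)

3  (C1, C2, I1 all integral)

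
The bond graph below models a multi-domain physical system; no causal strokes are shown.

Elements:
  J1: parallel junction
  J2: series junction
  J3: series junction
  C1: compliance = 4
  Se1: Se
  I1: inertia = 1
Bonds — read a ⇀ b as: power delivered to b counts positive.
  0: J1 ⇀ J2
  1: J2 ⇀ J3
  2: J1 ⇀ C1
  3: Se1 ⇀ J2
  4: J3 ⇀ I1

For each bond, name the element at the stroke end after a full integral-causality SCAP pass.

bond 3 stroke at J2  (Se1 fixes effort; stroke away)
bond 2 stroke at J1  (C1 outputs effort q/C1)
bond 0 stroke at J2  (J1: bond 2 brought effort, rest push out)
bond 1 stroke at J3  (J2: last free bond brings flow in)
bond 4 stroke at I1  (closing 1-jn rule on J3)

bond 0 stroke→J2
bond 1 stroke→J3
bond 2 stroke→J1
bond 3 stroke→J2
bond 4 stroke→I1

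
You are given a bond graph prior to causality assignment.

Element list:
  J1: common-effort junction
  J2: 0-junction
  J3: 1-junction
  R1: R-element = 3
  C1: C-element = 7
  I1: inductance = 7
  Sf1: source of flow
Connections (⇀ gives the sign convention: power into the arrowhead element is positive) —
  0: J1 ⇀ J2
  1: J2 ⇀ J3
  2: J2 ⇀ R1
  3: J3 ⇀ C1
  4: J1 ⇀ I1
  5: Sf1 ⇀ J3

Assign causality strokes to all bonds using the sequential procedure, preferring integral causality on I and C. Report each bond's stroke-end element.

#5 →Sf1  (Sf1: flow source, stroke at near end)
#1 →J3  (J3 flow already set via bond 5)
#3 →J3  (1-jn J3 has f-setter on 5)
#4 →I1  (I1 integral (f out))
#0 →J1  (only one effort-in slot at J1)
#2 →J2  (J2 needs exactly one e-in)

bond 0 stroke at J1
bond 1 stroke at J3
bond 2 stroke at J2
bond 3 stroke at J3
bond 4 stroke at I1
bond 5 stroke at Sf1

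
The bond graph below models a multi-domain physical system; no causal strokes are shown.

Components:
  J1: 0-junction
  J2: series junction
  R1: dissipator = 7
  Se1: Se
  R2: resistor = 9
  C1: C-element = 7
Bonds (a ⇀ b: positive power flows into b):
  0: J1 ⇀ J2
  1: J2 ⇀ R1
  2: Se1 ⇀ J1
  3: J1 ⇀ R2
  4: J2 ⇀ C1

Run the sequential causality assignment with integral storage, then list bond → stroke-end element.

bond 0 |J2
bond 1 |R1
bond 2 |J1
bond 3 |R2
bond 4 |J2

b2 |J1  (Se1 fixes effort; stroke away)
b0 |J2  (0-jn J1 has e-setter on 2)
b3 |R2  (common-e at J1 fixed by 2)
b4 |J2  (C1: C, integral causality)
b1 |R1  (J2: last free bond brings flow in)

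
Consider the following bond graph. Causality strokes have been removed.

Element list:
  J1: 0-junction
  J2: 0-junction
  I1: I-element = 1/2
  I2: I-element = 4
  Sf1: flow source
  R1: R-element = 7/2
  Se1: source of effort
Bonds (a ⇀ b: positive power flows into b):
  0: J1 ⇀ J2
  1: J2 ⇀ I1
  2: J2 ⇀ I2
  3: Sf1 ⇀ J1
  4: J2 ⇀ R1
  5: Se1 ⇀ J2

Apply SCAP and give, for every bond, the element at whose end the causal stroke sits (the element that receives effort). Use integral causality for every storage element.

β0 stroke→J1
β1 stroke→I1
β2 stroke→I2
β3 stroke→Sf1
β4 stroke→R1
β5 stroke→J2

b3 stroke at Sf1  (Sf1 fixes flow; stroke at Sf1)
b5 stroke at J2  (source Se1 imposes e)
b0 stroke at J1  (J1 needs exactly one e-in)
b1 stroke at I1  (0-jn J2 has e-setter on 5)
b2 stroke at I2  (J2 effort already set via bond 5)
b4 stroke at R1  (0-jn J2 has e-setter on 5)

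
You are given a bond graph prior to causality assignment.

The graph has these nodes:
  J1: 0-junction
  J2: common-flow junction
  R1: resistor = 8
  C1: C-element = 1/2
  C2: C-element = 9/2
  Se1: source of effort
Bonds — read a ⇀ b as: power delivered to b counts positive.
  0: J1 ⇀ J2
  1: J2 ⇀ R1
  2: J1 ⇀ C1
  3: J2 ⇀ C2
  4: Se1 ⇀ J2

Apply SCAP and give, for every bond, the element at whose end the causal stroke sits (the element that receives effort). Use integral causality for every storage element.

β0 stroke at J2
β1 stroke at R1
β2 stroke at J1
β3 stroke at J2
β4 stroke at J2

bond 4 →J2  (Se1 (Se) sets effort on bond)
bond 2 →J1  (C1 outputs effort q/C1)
bond 0 →J2  (J1: bond 2 brought effort, rest push out)
bond 3 →J2  (C2: C, integral causality)
bond 1 →R1  (J2 needs exactly one f-in)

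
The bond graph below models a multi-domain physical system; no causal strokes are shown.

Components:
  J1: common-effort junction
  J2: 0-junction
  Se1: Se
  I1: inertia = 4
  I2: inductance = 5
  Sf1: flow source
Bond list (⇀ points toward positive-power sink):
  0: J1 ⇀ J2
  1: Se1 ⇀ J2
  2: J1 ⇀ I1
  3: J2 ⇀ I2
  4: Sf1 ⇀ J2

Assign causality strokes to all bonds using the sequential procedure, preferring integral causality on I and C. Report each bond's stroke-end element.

bond 0 |J1
bond 1 |J2
bond 2 |I1
bond 3 |I2
bond 4 |Sf1

β1 stroke at J2  (Se1: effort source, stroke at far end)
β4 stroke at Sf1  (Sf1: flow source, stroke at near end)
β0 stroke at J1  (0-jn J2 has e-setter on 1)
β3 stroke at I2  (common-e at J2 fixed by 1)
β2 stroke at I1  (J1 effort already set via bond 0)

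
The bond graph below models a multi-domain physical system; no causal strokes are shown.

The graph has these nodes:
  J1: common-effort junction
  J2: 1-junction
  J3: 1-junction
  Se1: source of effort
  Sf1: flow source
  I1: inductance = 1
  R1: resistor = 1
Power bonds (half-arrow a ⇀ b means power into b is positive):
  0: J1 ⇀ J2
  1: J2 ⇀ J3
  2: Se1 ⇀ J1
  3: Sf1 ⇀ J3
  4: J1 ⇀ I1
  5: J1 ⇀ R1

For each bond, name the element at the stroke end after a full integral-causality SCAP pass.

b2 stroke at J1  (Se1 fixes effort; stroke away)
b3 stroke at Sf1  (Sf1: flow source, stroke at near end)
b0 stroke at J2  (common-e at J1 fixed by 2)
b4 stroke at I1  (J1: bond 2 brought effort, rest push out)
b5 stroke at R1  (common-e at J1 fixed by 2)
b1 stroke at J3  (only one flow-in slot at J2)

b0 stroke→J2
b1 stroke→J3
b2 stroke→J1
b3 stroke→Sf1
b4 stroke→I1
b5 stroke→R1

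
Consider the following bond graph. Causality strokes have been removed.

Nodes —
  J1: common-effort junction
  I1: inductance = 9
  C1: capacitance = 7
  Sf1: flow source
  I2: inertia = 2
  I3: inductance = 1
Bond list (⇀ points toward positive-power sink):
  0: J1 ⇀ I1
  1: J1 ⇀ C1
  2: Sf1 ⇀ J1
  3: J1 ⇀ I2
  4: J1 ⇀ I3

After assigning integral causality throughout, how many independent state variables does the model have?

4  (C1, I1, I2, I3 all integral)

bond 2 stroke at Sf1  (Sf1 fixes flow; stroke at Sf1)
bond 0 stroke at I1  (I1 outputs flow p/I1)
bond 1 stroke at J1  (C1 outputs effort q/C1)
bond 3 stroke at I2  (J1: bond 1 brought effort, rest push out)
bond 4 stroke at I3  (J1: bond 1 brought effort, rest push out)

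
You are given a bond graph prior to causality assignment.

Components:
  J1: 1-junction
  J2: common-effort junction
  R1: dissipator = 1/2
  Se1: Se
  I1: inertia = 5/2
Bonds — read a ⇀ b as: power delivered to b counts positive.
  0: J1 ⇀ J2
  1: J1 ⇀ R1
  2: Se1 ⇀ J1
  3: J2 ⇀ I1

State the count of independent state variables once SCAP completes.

#2 stroke→J1  (Se1: effort source, stroke at far end)
#3 stroke→I1  (I1 outputs flow p/I1)
#0 stroke→J2  (only one effort-in slot at J2)
#1 stroke→J1  (J1: bond 0 brought flow, rest push out)

1  (I1 all integral)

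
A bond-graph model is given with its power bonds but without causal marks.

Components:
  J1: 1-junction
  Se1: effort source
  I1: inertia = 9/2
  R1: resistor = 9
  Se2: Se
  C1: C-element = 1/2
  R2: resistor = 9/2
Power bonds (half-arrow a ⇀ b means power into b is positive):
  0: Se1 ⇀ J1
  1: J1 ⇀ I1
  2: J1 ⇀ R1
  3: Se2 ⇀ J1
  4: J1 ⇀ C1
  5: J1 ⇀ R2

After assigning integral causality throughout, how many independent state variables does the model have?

2  (C1, I1 all integral)

β0 stroke→J1  (Se1 fixes effort; stroke away)
β3 stroke→J1  (source Se2 imposes e)
β1 stroke→I1  (I1 integral (f out))
β2 stroke→J1  (J1 flow already set via bond 1)
β4 stroke→J1  (J1: bond 1 brought flow, rest push out)
β5 stroke→J1  (1-jn J1 has f-setter on 1)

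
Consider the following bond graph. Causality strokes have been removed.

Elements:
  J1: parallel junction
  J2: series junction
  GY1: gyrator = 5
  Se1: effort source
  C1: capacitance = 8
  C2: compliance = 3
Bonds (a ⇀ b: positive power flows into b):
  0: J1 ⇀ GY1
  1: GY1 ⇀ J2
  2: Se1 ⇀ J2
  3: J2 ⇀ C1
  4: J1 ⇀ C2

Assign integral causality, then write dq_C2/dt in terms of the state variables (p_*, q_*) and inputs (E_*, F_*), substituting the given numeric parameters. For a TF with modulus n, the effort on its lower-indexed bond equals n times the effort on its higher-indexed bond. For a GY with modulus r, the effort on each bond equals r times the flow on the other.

dq_C2/dt = E_Se1/5 - q_C1/40

#2 →J2  (Se1: effort source, stroke at far end)
#3 →J2  (C1: C, integral causality)
#1 →GY1  (J2 needs exactly one f-in)
#0 →GY1  (GY GY1: same side as bond 1)
#4 →J1  (closing 0-jn rule on J1)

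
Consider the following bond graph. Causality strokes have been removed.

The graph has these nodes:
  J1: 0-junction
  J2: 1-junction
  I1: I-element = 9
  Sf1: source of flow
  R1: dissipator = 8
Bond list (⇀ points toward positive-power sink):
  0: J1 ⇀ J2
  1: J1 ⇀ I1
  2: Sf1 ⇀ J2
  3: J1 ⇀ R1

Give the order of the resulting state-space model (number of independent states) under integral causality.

1  (I1 all integral)

b2 →Sf1  (source Sf1 imposes f)
b0 →J2  (J2: bond 2 brought flow, rest push out)
b1 →I1  (prefer integral on I1)
b3 →J1  (J1: last free bond brings effort in)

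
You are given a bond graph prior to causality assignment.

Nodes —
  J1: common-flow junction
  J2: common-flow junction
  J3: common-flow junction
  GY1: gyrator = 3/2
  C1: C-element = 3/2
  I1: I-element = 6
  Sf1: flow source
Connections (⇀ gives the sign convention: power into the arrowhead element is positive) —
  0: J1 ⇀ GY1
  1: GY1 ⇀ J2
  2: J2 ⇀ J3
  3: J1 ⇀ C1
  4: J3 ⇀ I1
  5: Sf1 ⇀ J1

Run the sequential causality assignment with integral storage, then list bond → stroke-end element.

β0 stroke at J1
β1 stroke at J2
β2 stroke at J3
β3 stroke at J1
β4 stroke at I1
β5 stroke at Sf1

β5 |Sf1  (Sf1 fixes flow; stroke at Sf1)
β0 |J1  (J1: bond 5 brought flow, rest push out)
β3 |J1  (J1 flow already set via bond 5)
β1 |J2  (through GY1, causality inverts; strokes same side of GY1)
β2 |J3  (closing 1-jn rule on J2)
β4 |I1  (J3: last free bond brings flow in)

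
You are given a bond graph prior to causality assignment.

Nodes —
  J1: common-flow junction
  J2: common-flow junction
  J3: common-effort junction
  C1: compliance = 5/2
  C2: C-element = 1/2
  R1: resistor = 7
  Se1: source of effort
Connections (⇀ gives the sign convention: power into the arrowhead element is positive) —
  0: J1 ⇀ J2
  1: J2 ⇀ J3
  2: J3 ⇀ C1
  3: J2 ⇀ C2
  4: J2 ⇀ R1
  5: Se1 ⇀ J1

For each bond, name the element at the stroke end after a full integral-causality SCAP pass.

β0 →J2
β1 →J2
β2 →J3
β3 →J2
β4 →R1
β5 →J1

#5 |J1  (Se1 fixes effort; stroke away)
#0 |J2  (closing 1-jn rule on J1)
#2 |J3  (C1: C, integral causality)
#1 |J2  (J3 effort already set via bond 2)
#3 |J2  (C2: C, integral causality)
#4 |R1  (closing 1-jn rule on J2)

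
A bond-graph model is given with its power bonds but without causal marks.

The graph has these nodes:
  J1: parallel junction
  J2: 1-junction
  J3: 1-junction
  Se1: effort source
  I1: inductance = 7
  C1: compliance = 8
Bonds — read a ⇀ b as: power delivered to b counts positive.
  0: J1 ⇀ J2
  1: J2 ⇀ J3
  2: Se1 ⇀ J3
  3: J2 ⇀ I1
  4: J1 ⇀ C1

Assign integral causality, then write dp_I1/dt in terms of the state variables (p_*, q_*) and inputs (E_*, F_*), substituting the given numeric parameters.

b2 stroke→J3  (Se1 fixes effort; stroke away)
b1 stroke→J2  (J3: last free bond brings flow in)
b3 stroke→I1  (I1: I, integral causality)
b0 stroke→J2  (common-f at J2 fixed by 3)
b4 stroke→J1  (J1: last free bond brings effort in)

dp_I1/dt = E_Se1 + q_C1/8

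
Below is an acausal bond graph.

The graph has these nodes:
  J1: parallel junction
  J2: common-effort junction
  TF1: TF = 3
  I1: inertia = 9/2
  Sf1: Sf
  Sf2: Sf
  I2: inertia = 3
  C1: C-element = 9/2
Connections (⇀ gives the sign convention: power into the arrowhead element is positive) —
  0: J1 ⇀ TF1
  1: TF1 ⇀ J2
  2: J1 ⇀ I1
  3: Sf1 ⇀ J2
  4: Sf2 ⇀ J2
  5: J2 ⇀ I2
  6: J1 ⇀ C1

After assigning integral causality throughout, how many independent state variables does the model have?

#3 stroke at Sf1  (Sf1 (Sf) sets flow on bond)
#4 stroke at Sf2  (Sf2 fixes flow; stroke at Sf2)
#2 stroke at I1  (I1: I, integral causality)
#5 stroke at I2  (I2 integral (f out))
#1 stroke at J2  (J2 needs exactly one e-in)
#0 stroke at TF1  (TF1: transformer flips bond 1)
#6 stroke at J1  (only one effort-in slot at J1)

3  (C1, I1, I2 all integral)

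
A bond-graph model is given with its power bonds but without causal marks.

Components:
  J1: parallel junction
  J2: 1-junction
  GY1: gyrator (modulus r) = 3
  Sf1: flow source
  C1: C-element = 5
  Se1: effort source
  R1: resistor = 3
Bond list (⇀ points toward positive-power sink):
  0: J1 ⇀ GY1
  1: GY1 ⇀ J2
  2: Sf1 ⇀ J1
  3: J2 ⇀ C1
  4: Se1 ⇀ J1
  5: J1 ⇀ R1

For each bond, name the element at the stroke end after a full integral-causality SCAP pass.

β0 stroke at GY1
β1 stroke at GY1
β2 stroke at Sf1
β3 stroke at J2
β4 stroke at J1
β5 stroke at R1

bond 2 →Sf1  (Sf1 fixes flow; stroke at Sf1)
bond 4 →J1  (Se1 fixes effort; stroke away)
bond 0 →GY1  (0-jn J1 has e-setter on 4)
bond 5 →R1  (J1 effort already set via bond 4)
bond 1 →GY1  (GY1 both-in/both-out from 0)
bond 3 →J2  (1-jn J2 has f-setter on 1)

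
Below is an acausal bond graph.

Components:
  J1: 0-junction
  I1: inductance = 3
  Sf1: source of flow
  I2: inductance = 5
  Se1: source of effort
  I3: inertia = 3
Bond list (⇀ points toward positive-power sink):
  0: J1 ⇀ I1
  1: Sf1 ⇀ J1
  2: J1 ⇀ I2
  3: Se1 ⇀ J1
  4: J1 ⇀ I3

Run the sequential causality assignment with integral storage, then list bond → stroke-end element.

β0 →I1
β1 →Sf1
β2 →I2
β3 →J1
β4 →I3

#1 |Sf1  (Sf1: flow source, stroke at near end)
#3 |J1  (Se1: effort source, stroke at far end)
#0 |I1  (J1 effort already set via bond 3)
#2 |I2  (0-jn J1 has e-setter on 3)
#4 |I3  (J1: bond 3 brought effort, rest push out)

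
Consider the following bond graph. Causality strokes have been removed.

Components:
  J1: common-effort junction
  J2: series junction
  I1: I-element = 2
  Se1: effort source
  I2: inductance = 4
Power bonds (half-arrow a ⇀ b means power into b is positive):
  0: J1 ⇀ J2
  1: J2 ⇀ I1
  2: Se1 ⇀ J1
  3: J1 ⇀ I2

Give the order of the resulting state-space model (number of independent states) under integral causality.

2  (I1, I2 all integral)

bond 2 stroke→J1  (Se1 (Se) sets effort on bond)
bond 0 stroke→J2  (J1: bond 2 brought effort, rest push out)
bond 3 stroke→I2  (common-e at J1 fixed by 2)
bond 1 stroke→I1  (closing 1-jn rule on J2)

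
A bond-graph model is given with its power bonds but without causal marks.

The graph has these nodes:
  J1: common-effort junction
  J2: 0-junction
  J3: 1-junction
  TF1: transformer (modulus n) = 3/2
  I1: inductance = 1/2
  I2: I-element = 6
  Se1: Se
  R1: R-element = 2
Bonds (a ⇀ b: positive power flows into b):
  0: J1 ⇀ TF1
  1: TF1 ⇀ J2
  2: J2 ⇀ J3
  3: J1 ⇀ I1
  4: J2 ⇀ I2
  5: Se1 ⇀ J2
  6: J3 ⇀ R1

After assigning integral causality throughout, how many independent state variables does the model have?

β5 |J2  (source Se1 imposes e)
β1 |TF1  (J2 effort already set via bond 5)
β2 |J3  (common-e at J2 fixed by 5)
β4 |I2  (J2: bond 5 brought effort, rest push out)
β6 |R1  (J3 needs exactly one f-in)
β0 |J1  (TF1 one-in-one-out from 1)
β3 |I1  (J1: bond 0 brought effort, rest push out)

2  (I1, I2 all integral)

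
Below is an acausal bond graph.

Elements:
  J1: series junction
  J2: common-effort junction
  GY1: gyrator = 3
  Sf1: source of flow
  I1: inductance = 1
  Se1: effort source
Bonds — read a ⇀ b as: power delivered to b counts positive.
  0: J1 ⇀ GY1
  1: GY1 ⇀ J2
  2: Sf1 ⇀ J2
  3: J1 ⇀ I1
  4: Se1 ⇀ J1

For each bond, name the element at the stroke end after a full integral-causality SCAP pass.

#0 stroke→J1
#1 stroke→J2
#2 stroke→Sf1
#3 stroke→I1
#4 stroke→J1

b2 →Sf1  (Sf1: flow source, stroke at near end)
b4 →J1  (Se1: effort source, stroke at far end)
b1 →J2  (only one effort-in slot at J2)
b0 →J1  (GY1 both-in/both-out from 1)
b3 →I1  (closing 1-jn rule on J1)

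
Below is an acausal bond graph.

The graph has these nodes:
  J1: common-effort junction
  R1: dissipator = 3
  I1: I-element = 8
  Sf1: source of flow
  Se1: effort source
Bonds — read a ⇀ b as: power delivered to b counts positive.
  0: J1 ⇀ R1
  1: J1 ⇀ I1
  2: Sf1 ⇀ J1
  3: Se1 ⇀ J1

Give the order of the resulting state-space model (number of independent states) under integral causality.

b2 →Sf1  (Sf1 fixes flow; stroke at Sf1)
b3 →J1  (Se1 fixes effort; stroke away)
b0 →R1  (0-jn J1 has e-setter on 3)
b1 →I1  (0-jn J1 has e-setter on 3)

1  (I1 all integral)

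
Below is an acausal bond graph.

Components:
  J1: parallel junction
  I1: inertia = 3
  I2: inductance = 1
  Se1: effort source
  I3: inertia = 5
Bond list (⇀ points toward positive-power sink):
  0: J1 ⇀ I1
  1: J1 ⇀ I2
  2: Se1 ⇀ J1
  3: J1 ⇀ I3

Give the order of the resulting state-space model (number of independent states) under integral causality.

β2 →J1  (Se1: effort source, stroke at far end)
β0 →I1  (J1: bond 2 brought effort, rest push out)
β1 →I2  (0-jn J1 has e-setter on 2)
β3 →I3  (J1: bond 2 brought effort, rest push out)

3  (I1, I2, I3 all integral)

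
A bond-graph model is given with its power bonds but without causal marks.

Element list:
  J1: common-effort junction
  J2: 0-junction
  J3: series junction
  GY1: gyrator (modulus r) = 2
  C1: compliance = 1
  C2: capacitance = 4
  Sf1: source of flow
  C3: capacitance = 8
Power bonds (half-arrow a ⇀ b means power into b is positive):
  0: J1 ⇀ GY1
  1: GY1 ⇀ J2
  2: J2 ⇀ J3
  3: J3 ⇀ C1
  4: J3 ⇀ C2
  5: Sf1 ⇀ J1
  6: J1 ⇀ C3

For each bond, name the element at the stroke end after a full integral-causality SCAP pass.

#5 →Sf1  (Sf1: flow source, stroke at near end)
#3 →J3  (C1: C, integral causality)
#4 →J3  (prefer integral on C2)
#2 →J2  (J3: last free bond brings flow in)
#1 →GY1  (common-e at J2 fixed by 2)
#0 →GY1  (through GY1, causality inverts; strokes same side of GY1)
#6 →J1  (J1: last free bond brings effort in)

b0 stroke at GY1
b1 stroke at GY1
b2 stroke at J2
b3 stroke at J3
b4 stroke at J3
b5 stroke at Sf1
b6 stroke at J1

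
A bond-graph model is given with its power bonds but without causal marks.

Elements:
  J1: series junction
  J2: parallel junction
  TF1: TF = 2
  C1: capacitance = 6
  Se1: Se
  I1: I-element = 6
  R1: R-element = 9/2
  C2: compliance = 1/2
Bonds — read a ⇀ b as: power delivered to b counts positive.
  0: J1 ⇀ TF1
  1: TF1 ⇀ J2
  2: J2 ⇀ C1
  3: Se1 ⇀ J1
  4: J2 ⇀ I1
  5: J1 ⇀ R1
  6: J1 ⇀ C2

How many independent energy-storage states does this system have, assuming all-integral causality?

β3 |J1  (Se1 (Se) sets effort on bond)
β2 |J2  (prefer integral on C1)
β1 |TF1  (common-e at J2 fixed by 2)
β4 |I1  (common-e at J2 fixed by 2)
β0 |J1  (TF TF1: opposite of bond 1)
β6 |J1  (C2 integral (e out))
β5 |R1  (J1 needs exactly one f-in)

3  (C1, C2, I1 all integral)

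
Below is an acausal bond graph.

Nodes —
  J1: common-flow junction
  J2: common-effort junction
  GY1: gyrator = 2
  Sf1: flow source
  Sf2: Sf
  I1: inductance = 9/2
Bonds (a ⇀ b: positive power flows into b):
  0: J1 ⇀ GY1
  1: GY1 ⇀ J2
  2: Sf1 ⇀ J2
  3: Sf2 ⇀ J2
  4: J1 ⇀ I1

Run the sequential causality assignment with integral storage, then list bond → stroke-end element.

bond 2 →Sf1  (Sf1: flow source, stroke at near end)
bond 3 →Sf2  (Sf2 (Sf) sets flow on bond)
bond 1 →J2  (only one effort-in slot at J2)
bond 0 →J1  (GY1: gyrator matches bond 1)
bond 4 →I1  (J1: last free bond brings flow in)

#0 →J1
#1 →J2
#2 →Sf1
#3 →Sf2
#4 →I1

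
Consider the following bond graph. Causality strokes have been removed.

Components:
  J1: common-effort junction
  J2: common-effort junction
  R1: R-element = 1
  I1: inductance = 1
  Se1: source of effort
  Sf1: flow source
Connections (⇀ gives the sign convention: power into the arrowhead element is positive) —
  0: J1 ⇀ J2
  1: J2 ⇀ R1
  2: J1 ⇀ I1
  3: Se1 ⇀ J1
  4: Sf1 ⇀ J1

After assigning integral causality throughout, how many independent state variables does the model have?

bond 3 stroke at J1  (source Se1 imposes e)
bond 4 stroke at Sf1  (source Sf1 imposes f)
bond 0 stroke at J2  (J1 effort already set via bond 3)
bond 2 stroke at I1  (J1 effort already set via bond 3)
bond 1 stroke at R1  (J2 effort already set via bond 0)

1  (I1 all integral)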